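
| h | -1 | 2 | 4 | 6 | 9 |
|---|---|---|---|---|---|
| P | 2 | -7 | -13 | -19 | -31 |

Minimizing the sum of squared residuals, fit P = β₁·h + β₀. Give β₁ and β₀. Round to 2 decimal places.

Compute the Gram sums: Σh·h = 138, Σh = 20, Σ1 = 5.
Right-hand side: Σh·P = -461, ΣP = -68.
Normal equations: [[138, 20]; [20, 5]]·[β₁, β₀]ᵀ = [-461, -68]ᵀ.
Δ = 138·5 − 20² = 290.
β₁ = ((-461)·5 − 20·(-68))/290 = -189/58; β₀ = (138·(-68) − 20·(-461))/290 = -82/145.

β₁ = -3.26, β₀ = -0.57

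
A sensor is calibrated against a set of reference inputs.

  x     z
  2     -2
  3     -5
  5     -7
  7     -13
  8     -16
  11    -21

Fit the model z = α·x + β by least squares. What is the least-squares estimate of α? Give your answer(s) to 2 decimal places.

Compute the Gram sums: Σx·x = 272, Σx = 36, Σ1 = 6.
Right-hand side: Σx·z = -504, Σz = -64.
Eliminating β: 6·(row 1) − 36·(row 2) gives 336·α = 6·(-504) − 36·(-64) = -720, so α = -15/7.
Then β = ((-64) − 36·(-15/7))/6 = 46/21.

α = -2.14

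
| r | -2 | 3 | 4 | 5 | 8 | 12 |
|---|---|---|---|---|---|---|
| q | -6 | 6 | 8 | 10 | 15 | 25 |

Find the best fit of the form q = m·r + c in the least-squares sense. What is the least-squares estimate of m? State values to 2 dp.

m = 2.16

Sums needed: Σr·r = 262, Σr = 30, Σ1 = 6.
For Mᵀq: Σr·q = 532, Σq = 58.
So MᵀM·[m, c]ᵀ = Mᵀq: [[262, 30]; [30, 6]]·[m, c]ᵀ = [532, 58]ᵀ.
Eliminating c: 6·(row 1) − 30·(row 2) gives 672·m = 6·532 − 30·58 = 1452, so m = 121/56.
Then c = (58 − 30·(121/56))/6 = -191/168.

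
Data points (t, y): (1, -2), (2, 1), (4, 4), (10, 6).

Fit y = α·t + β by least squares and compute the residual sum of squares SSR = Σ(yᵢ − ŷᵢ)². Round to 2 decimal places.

SSR = 7.52

From the data, Σt·t = 121, Σt = 17, Σ1 = 4.
Right-hand side: Σt·y = 76, Σy = 9.
Normal equations: [[121, 17]; [17, 4]]·[α, β]ᵀ = [76, 9]ᵀ.
Δ = 121·4 − 17² = 195.
α = (76·4 − 17·9)/195 = 151/195; β = (121·9 − 17·76)/195 = -203/195.
Residuals: -26/15, 32/65, 379/195, -137/195; SSR = 1466/195.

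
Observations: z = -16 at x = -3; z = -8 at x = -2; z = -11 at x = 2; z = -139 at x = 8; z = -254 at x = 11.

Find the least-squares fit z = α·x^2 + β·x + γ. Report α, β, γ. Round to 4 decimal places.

The normal system AᵀA·[α, β, γ]ᵀ = Aᵀz is [[18850, 1816, 202]; [1816, 202, 16]; [202, 16, 5]]·[α, β, γ]ᵀ = [-39850, -3864, -428]ᵀ.
Inverting the 3×3 Gram matrix, [α, β, γ]ᵀ = [-605521/304959, -347960/304959, -175990/101653]ᵀ.

α = -1.9856, β = -1.1410, γ = -1.7313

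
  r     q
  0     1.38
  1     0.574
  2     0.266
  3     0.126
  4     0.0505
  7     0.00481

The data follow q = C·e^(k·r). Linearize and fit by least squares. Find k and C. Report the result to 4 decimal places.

With ln qᵢ as the transformed response and rᵢ as the regressor:
Σr = 17.0000, Σ(r)² = 79.0000, Σln q = -11.9516, Σr·ln q = -58.7206.
Normal system: [[79.0000, 17.0000]; [17.0000, 6]]·[k, ln C]ᵀ = [-58.7206, -11.9516]ᵀ.
Δ = 79.0000·6 − (17.0000)² = 185.0000; k = (-58.7206·6 − 17.0000·-11.9516)/185.0000 = -0.80620, ln C = (79.0000·-11.9516 − 17.0000·-58.7206)/185.0000 = 0.29228, so C = exp(0.29228) = 1.33948.

k = -0.8062, C = 1.3395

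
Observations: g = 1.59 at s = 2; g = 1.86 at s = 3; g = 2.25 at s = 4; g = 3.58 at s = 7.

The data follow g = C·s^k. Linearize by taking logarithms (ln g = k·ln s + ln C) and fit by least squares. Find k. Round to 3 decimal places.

Linearized form: ln g = k·ln s + ln C. From the 4 transformed points,
Σln s = 5.1240, Σ(ln s)² = 7.3958, Σln g = 3.1706, Σln s·ln g = 4.6091.
Equations: 7.3958·k + 5.1240·ln C = 4.6091;  5.1240·k + 4·ln C = 3.1706.
Solving (det = 3.3281): k = 0.65818, ln C = -0.05047.

k = 0.658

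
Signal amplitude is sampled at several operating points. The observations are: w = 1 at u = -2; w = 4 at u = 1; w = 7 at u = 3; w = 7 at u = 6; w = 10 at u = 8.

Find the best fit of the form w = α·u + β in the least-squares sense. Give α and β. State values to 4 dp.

Compute the Gram sums: Σu·u = 114, Σu = 16, Σ1 = 5.
And Σu·w = 145, Σw = 29.
Normal equations: [[114, 16]; [16, 5]]·[α, β]ᵀ = [145, 29]ᵀ.
det = 114·5 − 16² = 314.
α = (145·5 − 16·29)/314 = 261/314; β = (114·29 − 16·145)/314 = 493/157.

α = 0.8312, β = 3.1401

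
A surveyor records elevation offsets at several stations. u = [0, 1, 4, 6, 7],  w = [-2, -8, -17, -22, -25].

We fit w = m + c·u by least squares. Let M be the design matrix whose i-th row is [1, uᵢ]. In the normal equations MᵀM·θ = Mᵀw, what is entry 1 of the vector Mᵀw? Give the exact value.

Entry 1 ↔ basis 1, so (Mᵀw)_{1} = Σᵢ wᵢ = (1)·(-2) + (1)·(-8) + (1)·(-17) + (1)·(-22) + (1)·(-25) = -74.

-74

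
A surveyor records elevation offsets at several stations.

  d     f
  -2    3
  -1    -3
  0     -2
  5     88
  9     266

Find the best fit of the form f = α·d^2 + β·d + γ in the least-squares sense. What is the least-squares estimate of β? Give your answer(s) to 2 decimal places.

β = 3.35

From the data, Σd^2·d^2 = 7203, Σd^2·d = 845, Σd^2 = 111, Σd·d = 111, Σd = 11, Σ1 = 5.
For Aᵀf: Σd^2·f = 23755, Σd·f = 2831, Σf = 352.
Normal equations: [[7203, 845, 111]; [845, 111, 11]; [111, 11, 5]]·[α, β, γ]ᵀ = [23755, 2831, 352]ᵀ.
Inverting the 3×3 Gram matrix, [α, β, γ]ᵀ = [28469/9686, 32443/9686, -10746/4843]ᵀ.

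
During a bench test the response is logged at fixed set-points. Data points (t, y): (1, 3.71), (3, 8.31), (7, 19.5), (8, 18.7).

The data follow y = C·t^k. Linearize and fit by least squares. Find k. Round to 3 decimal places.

k = 0.816

Linearized form: ln y = k·ln t + ln C. From the 4 transformed points,
Sums: Σln t = 5.1240, Σ(ln t)² = 9.3176, Σln y = 9.3274, Σln t·ln y = 14.1961.
Normal system: [[9.3176, 5.1240]; [5.1240, 4]]·[k, ln C]ᵀ = [14.1961, 9.3274]ᵀ.
Slope k = (n·Σln t·ln y − Σln t·Σln y)/(n·Σ(ln t)² − (Σln t)²) = (4·14.1961 − 5.1240·9.3274)/11.0154 = 0.81623; ln C = (Σln y − k·Σln t)/n = 1.28627.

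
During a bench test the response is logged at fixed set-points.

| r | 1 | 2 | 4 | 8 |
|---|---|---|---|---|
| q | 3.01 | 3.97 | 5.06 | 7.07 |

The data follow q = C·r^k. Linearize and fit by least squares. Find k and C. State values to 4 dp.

Let Y = ln q. Fitting Y = k·ln r + ln C by least squares:
AᵀA = [[6.7263, 4.1589]; [4.1589, 4]], rhs = [7.2705, 6.0579]ᵀ  (here Σln r = 4.1589, Σ(ln r)² = 6.7263, Σln q = 6.0579, Σln r·ln q = 7.2705).
Δ = 6.7263·4 − (4.1589)² = 9.6091; k = (7.2705·4 − 4.1589·6.0579)/9.6091 = 0.40458, ln C = (6.7263·6.0579 − 4.1589·7.2705)/9.6091 = 1.09383, so C = exp(1.09383) = 2.98568.

k = 0.4046, C = 2.9857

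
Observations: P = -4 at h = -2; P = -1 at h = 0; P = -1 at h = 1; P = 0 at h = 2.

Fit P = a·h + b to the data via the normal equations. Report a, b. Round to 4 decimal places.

a = 0.9714, b = -1.7429

The normal system AᵀA·[a, b]ᵀ = AᵀP is [[9, 1]; [1, 4]]·[a, b]ᵀ = [7, -6]ᵀ.
Determinant 9·4 − 1² = 35.
a = (7·4 − 1·(-6))/35 = 34/35; b = (9·(-6) − 1·7)/35 = -61/35.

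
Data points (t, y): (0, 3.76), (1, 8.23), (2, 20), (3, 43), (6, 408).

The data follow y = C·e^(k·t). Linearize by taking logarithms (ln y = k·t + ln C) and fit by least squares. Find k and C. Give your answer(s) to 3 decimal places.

Let Y = ln y. Fitting Y = k·t + ln C by least squares:
Sums: Σt = 12.0000, Σ(t)² = 50.0000, Σln y = 16.2004, Σt·ln y = 55.4505.
Normal system: [[50.0000, 12.0000]; [12.0000, 5]]·[k, ln C]ᵀ = [55.4505, 16.2004]ᵀ.
Solving (det = 106.0000): k = 0.78158, ln C = 1.36429, so C = exp(1.36429) = 3.91295.

k = 0.782, C = 3.913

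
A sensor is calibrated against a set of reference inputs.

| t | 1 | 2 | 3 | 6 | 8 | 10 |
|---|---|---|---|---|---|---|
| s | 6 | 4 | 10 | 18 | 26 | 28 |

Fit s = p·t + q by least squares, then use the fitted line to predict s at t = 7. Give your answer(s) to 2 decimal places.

ŝ = 20.96

Setting ∂/∂p … = 0 gives: 214·p + 30·q = 640;  30·p + 6·q = 92.
det = 214·6 − 30² = 384.
p = (640·6 − 30·92)/384 = 45/16; q = (214·92 − 30·640)/384 = 61/48.
At t = 7: ŝ = (45/16)·(7) + (61/48)·(1) = 503/24.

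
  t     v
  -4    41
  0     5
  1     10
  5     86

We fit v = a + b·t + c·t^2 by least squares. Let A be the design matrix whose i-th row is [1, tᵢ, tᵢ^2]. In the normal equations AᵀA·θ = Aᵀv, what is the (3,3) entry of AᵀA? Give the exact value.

882

Row 3 ↔ basis t^2, column 3 ↔ basis t^2, so (AᵀA)_{3,3} = Σᵢ (t^2)·(t^2) = (16)·(16) + (0)·(0) + (1)·(1) + (25)·(25) = 882.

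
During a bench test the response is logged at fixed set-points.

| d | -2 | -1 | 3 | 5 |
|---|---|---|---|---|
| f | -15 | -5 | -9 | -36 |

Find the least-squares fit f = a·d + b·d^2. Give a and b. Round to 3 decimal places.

Entries of AᵀA: Σd·d = 39, Σd·d^2 = 143, Σd^2·d^2 = 723.
And Σd·f = -172, Σd^2·f = -1046.
Eliminating b: 723·(row 1) − 143·(row 2) gives 7748·a = 723·(-172) − 143·(-1046) = 25222, so a = 12611/3874.
Then b = ((-1046) − 143·(12611/3874))/723 = -623/298.

a = 3.255, b = -2.091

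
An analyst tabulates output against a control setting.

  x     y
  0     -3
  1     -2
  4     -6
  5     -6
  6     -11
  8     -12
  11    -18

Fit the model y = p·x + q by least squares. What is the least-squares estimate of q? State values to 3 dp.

Forming AᵀA = [[263, 35]; [35, 7]] and Aᵀy = [-416, -58]ᵀ gives AᵀA·[p, q]ᵀ = Aᵀy.
det = 263·7 − 35² = 616.
p = ((-416)·7 − 35·(-58))/616 = -63/44; q = (263·(-58) − 35·(-416))/616 = -347/308.

q = -1.127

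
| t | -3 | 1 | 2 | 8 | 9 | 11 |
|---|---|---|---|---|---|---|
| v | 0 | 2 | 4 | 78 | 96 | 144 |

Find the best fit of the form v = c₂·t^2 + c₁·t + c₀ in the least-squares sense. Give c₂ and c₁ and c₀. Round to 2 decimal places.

c₂ = 1.03, c₁ = 1.87, c₀ = -3.01

Entries of AᵀA: Σt^2·t^2 = 25396, Σt^2·t = 2554, Σt^2 = 280, Σt·t = 280, Σt = 28, Σ1 = 6.
Right-hand side: Σt^2·v = 30210, Σt·v = 3082, Σv = 324.
AᵀA·[c₂, c₁, c₀]ᵀ = Aᵀv becomes [[25396, 2554, 280]; [2554, 280, 28]; [280, 28, 6]]·[c₂, c₁, c₀]ᵀ = [30210, 3082, 324]ᵀ.
Inverting the 3×3 Gram matrix, [c₂, c₁, c₀]ᵀ = [44269/42801, 80219/42801, -42996/14267]ᵀ.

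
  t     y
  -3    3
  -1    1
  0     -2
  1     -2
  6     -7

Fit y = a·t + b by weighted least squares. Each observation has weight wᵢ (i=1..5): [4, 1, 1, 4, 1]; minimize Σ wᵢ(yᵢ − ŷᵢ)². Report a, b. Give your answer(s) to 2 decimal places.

With design matrix X, XᵀWX = [[77, -3]; [-3, 11]] and XᵀWy = [-87, -4]ᵀ.
det = 77·11 − (-3)² = 838.
a = ((-87)·11 − (-3)·(-4))/838 = -969/838; b = (77·(-4) − (-3)·(-87))/838 = -569/838.

a = -1.16, b = -0.68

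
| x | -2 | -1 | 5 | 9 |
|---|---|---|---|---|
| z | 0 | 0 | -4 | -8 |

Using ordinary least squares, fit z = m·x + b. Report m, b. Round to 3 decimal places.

m = -0.731, b = -0.991

From the data, Σx·x = 111, Σx = 11, Σ1 = 4.
And Σx·z = -92, Σz = -12.
AᵀA·[m, b]ᵀ = Aᵀz becomes [[111, 11]; [11, 4]]·[m, b]ᵀ = [-92, -12]ᵀ.
Determinant 111·4 − 11² = 323.
m = ((-92)·4 − 11·(-12))/323 = -236/323; b = (111·(-12) − 11·(-92))/323 = -320/323.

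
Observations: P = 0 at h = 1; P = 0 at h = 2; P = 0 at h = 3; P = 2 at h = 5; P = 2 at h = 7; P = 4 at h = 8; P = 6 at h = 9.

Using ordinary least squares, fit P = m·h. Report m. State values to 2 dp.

Entries of MᵀM: Σh·h = 233.
And Σh·P = 110.
Hence m = 110 / 233 ≈ 0.472103.

m = 0.47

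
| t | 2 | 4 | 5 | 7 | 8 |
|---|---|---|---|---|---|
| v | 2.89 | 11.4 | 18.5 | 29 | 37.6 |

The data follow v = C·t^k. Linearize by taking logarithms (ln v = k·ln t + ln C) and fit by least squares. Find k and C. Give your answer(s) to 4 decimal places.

Let Y = ln v. Fitting Y = k·ln t + ln C by least squares:
Σln t = 7.7142, Σ(ln t)² = 13.1032, Σln v = 13.4069, Σln t·ln v = 22.8999.
Equations: 13.1032·k + 7.7142·ln C = 22.8999;  7.7142·k + 5·ln C = 13.4069.
Solving (det = 6.0066): k = 1.84382, ln C = -0.16335, so C = exp(-0.16335) = 0.84930.

k = 1.8438, C = 0.8493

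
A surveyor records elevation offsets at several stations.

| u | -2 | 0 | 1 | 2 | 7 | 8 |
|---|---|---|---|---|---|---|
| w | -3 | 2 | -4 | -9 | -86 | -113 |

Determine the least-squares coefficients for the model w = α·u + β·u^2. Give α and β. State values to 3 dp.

The normal equations are: 122·α + 856·β = -1522;  856·α + 6530·β = -11498.
(Σu·u = 122, Σu·u^2 = 856, Σu^2·u^2 = 6530, Σu·w = -1522, Σu^2·w = -11498.)
det = 122·6530 − 856² = 63924.
α = ((-1522)·6530 − 856·(-11498))/63924 = -8031/5327; β = (122·(-11498) − 856·(-1522))/63924 = -8327/5327.

α = -1.508, β = -1.563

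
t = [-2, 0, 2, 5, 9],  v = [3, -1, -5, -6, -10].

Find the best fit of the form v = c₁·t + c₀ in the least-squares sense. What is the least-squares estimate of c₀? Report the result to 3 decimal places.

c₀ = -0.701

Forming MᵀM = [[114, 14]; [14, 5]] and Mᵀv = [-136, -19]ᵀ gives MᵀM·[c₁, c₀]ᵀ = Mᵀv.
Eliminating c₀: 5·(row 1) − 14·(row 2) gives 374·c₁ = 5·(-136) − 14·(-19) = -414, so c₁ = -207/187.
Then c₀ = ((-19) − 14·(-207/187))/5 = -131/187.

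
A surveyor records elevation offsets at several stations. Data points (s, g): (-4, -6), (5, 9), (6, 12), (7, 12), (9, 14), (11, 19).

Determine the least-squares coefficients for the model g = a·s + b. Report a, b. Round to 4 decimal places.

Forming AᵀA = [[328, 34]; [34, 6]] and Aᵀg = [560, 60]ᵀ gives AᵀA·[a, b]ᵀ = Aᵀg.
Δ = 328·6 − 34² = 812.
a = (560·6 − 34·60)/812 = 330/203; b = (328·60 − 34·560)/812 = 160/203.

a = 1.6256, b = 0.7882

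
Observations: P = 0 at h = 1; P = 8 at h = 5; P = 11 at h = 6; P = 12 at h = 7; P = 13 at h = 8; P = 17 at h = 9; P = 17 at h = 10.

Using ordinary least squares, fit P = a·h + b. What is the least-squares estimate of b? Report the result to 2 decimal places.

b = -1.63

Forming XᵀX = [[356, 46]; [46, 7]] and XᵀP = [617, 78]ᵀ gives XᵀX·[a, b]ᵀ = XᵀP.
Determinant 356·7 − 46² = 376.
a = (617·7 − 46·78)/376 = 731/376; b = (356·78 − 46·617)/376 = -307/188.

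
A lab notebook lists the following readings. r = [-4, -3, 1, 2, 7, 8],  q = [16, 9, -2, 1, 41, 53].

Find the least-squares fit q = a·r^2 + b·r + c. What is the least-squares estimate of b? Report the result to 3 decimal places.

With design matrix X, XᵀX = [[6851, 773, 143]; [773, 143, 11]; [143, 11, 6]] and Xᵀq = [5740, 620, 118]ᵀ.
Inverting the 3×3 Gram matrix, [a, b, c]ᵀ = [7423/7836, -5119/7836, -2237/1306]ᵀ.

b = -0.653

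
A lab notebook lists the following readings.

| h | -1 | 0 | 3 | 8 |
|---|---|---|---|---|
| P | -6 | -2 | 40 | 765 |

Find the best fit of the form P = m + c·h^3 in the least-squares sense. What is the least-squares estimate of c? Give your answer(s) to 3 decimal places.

MᵀM·[m, c]ᵀ = MᵀP reads: 4·m + 538·c = 797;  538·m + 262874·c = 392766.
Eliminating c: 262874·(row 1) − 538·(row 2) gives 762052·m = 262874·797 − 538·392766 = -1797530, so m = -898765/381026.
Then c = (392766 − 538·(-898765/381026))/262874 = 571139/381026.

c = 1.499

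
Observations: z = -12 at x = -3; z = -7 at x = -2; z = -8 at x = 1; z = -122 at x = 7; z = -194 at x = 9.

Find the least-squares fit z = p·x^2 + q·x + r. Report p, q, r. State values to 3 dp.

p = -2.038, q = -2.811, r = -3.166

Setting ∂/∂p … = 0 gives: 9060·p + 1038·q + 144·r = -21836;  1038·p + 144·q + 12·r = -2558;  144·p + 12·q + 5·r = -343.
(Σx^2·x^2 = 9060, Σx^2·x = 1038, Σx^2 = 144, Σx·x = 144, Σx = 12, Σ1 = 5, Σx^2·z = -21836, Σx·z = -2558, Σz = -343.)
Inverting the 3×3 Gram matrix, [p, q, r]ᵀ = [-73475/36057, -101368/36057, -38049/12019]ᵀ.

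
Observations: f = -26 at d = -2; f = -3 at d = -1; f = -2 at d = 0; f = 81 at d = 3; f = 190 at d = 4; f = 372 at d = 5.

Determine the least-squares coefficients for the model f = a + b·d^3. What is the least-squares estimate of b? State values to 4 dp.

b = 2.9868

From the data, Σ1 = 6, Σd^3 = 207, Σd^3·d^3 = 20515.
Right-hand side: Σf = 612, Σd^3·f = 61058.
So XᵀX·[a, b]ᵀ = Xᵀf: [[6, 207]; [207, 20515]]·[a, b]ᵀ = [612, 61058]ᵀ.
Δ = 6·20515 − 207² = 80241.
a = (612·20515 − 207·61058)/80241 = -27942/26747; b = (6·61058 − 207·612)/80241 = 79888/26747.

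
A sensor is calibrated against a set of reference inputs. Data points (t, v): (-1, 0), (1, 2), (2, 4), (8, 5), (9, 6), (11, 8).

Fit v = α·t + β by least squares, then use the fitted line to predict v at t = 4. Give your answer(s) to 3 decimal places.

v̂ = 3.617

MᵀM·[α, β]ᵀ = Mᵀv reads: 272·α + 30·β = 192;  30·α + 6·β = 25.
(Σt·t = 272, Σt = 30, Σ1 = 6, Σt·v = 192, Σv = 25.)
Eliminating β: 6·(row 1) − 30·(row 2) gives 732·α = 6·192 − 30·25 = 402, so α = 67/122.
Then β = (25 − 30·(67/122))/6 = 260/183.
At t = 4: v̂ = (67/122)·(4) + (260/183)·(1) = 662/183.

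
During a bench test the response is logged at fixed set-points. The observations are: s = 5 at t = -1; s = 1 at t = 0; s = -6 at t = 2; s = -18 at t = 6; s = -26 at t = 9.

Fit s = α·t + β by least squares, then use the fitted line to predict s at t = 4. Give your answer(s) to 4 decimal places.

ŝ = -11.2655

XᵀX·[α, β]ᵀ = Xᵀs reads: 122·α + 16·β = -359;  16·α + 5·β = -44.
(Σt·t = 122, Σt = 16, Σ1 = 5, Σt·s = -359, Σs = -44.)
Δ = 122·5 − 16² = 354.
α = ((-359)·5 − 16·(-44))/354 = -1091/354; β = (122·(-44) − 16·(-359))/354 = 188/177.
At t = 4: ŝ = (-1091/354)·(4) + (188/177)·(1) = -1994/177.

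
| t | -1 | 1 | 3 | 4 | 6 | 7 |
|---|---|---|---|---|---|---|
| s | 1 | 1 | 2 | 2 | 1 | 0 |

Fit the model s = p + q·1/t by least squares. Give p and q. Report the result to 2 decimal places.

Sums needed: Σ1 = 6, Σ1/t = 25/28, Σ1/t·1/t = 15677/7056.
Moment sums: Σs = 7, Σ1/t·s = 4/3.
AᵀA·[p, q]ᵀ = Aᵀs becomes [[6, 25/28]; [25/28, 15677/7056]]·[p, q]ᵀ = [7, 4/3]ᵀ.
Δ = 6·(15677/7056) − (25/28)² = 29479/2352.
p = (7·(15677/7056) − (25/28)·(4/3))/(29479/2352) = 101339/88437; q = (6·(4/3) − (25/28)·7)/(29479/2352) = 4116/29479.

p = 1.15, q = 0.14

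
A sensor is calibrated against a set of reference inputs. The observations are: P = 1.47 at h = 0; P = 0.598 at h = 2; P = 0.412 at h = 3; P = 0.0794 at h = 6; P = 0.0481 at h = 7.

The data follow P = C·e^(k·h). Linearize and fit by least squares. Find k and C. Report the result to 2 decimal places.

k = -0.49, C = 1.59

Linearized form: ln P = k·h + ln C. From the 5 transformed points,
Σh = 18.0000, Σ(h)² = 98.0000, Σln P = -6.5834, Σh·ln P = -40.1294.
Normal system: [[98.0000, 18.0000]; [18.0000, 5]]·[k, ln C]ᵀ = [-40.1294, -6.5834]ᵀ.
Slope k = (n·Σh·ln P − Σh·Σln P)/(n·Σ(h)² − (Σh)²) = (5·-40.1294 − 18.0000·-6.5834)/166.0000 = -0.49486; ln C = (Σln P − k·Σh)/n = 0.46481, so C = exp(0.46481) = 1.59172.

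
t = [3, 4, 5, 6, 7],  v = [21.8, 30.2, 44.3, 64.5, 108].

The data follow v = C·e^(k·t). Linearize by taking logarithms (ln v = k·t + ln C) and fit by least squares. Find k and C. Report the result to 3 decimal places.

With ln vᵢ as the transformed response and tᵢ as the regressor:
Σt = 25.0000, Σ(t)² = 135.0000, Σln v = 19.1295, Σt·ln v = 99.6069.
Equations: 135.0000·k + 25.0000·ln C = 99.6069;  25.0000·k + 5·ln C = 19.1295.
Slope k = (n·Σt·ln v − Σt·Σln v)/(n·Σ(t)² − (Σt)²) = (5·99.6069 − 25.0000·19.1295)/50.0000 = 0.39593; ln C = (Σln v − k·Σt)/n = 1.84627, so C = exp(1.84627) = 6.33617.

k = 0.396, C = 6.336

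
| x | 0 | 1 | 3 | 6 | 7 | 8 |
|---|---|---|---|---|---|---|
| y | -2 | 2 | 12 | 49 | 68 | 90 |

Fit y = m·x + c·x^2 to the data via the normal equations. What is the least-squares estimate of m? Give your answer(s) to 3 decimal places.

Entries of AᵀA: Σx·x = 159, Σx·x^2 = 1099, Σx^2·x^2 = 7875.
Moment sums: Σx·y = 1528, Σx^2·y = 10966.
Normal equations: [[159, 1099]; [1099, 7875]]·[m, c]ᵀ = [1528, 10966]ᵀ.
Determinant 159·7875 − 1099² = 44324.
m = (1528·7875 − 1099·10966)/44324 = -1331/3166; c = (159·10966 − 1099·1528)/44324 = 32161/22162.

m = -0.420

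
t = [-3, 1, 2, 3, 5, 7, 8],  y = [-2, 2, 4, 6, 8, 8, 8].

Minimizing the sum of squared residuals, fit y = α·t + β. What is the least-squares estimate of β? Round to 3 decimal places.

β = 1.692

The normal system MᵀM·[α, β]ᵀ = Mᵀy is [[161, 23]; [23, 7]]·[α, β]ᵀ = [194, 34]ᵀ.
Δ = 161·7 − 23² = 598.
α = (194·7 − 23·34)/598 = 288/299; β = (161·34 − 23·194)/598 = 22/13.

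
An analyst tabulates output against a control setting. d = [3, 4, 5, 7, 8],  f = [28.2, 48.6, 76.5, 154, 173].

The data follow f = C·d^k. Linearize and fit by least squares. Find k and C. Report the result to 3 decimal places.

k = 1.909, C = 3.490

Let Y = ln f. Fitting Y = k·ln d + ln C by least squares:
Σln d = 8.1197, Σ(ln d)² = 13.8297, Σln f = 21.7505, Σln d·ln f = 36.5505.
Normal system: [[13.8297, 8.1197]; [8.1197, 5]]·[k, ln C]ᵀ = [36.5505, 21.7505]ᵀ.
Solving (det = 3.2190): k = 1.90902, ln C = 1.24996, so C = exp(1.24996) = 3.49019.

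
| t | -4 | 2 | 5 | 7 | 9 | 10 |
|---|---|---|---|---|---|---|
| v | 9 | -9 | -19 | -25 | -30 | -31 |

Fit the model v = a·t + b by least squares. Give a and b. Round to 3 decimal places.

a = -2.941, b = -3.287

Entries of AᵀA: Σt·t = 275, Σt = 29, Σ1 = 6.
Moment sums: Σt·v = -904, Σv = -105.
So AᵀA·[a, b]ᵀ = Aᵀv: [[275, 29]; [29, 6]]·[a, b]ᵀ = [-904, -105]ᵀ.
Δ = 275·6 − 29² = 809.
a = ((-904)·6 − 29·(-105))/809 = -2379/809; b = (275·(-105) − 29·(-904))/809 = -2659/809.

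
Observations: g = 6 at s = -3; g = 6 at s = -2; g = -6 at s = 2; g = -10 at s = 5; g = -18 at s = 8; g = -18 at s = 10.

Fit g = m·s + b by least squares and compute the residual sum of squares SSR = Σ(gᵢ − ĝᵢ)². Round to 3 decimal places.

Setting ∂/∂m … = 0 gives: 206·m + 20·b = -416;  20·m + 6·b = -40.
Eliminating b: 6·(row 1) − 20·(row 2) gives 836·m = 6·(-416) − 20·(-40) = -1696, so m = -424/209.
Then b = ((-40) − 20·(-424/209))/6 = 20/209.
Residuals: -2/11, 386/209, -426/209, 10/209, -390/209, 458/209; SSR = 3320/209.

SSR = 15.885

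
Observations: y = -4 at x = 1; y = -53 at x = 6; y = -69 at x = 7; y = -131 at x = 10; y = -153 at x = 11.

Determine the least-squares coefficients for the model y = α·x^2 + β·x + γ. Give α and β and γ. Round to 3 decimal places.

α = -1.028, β = -2.670, γ = -0.217

With design matrix A, AᵀA = [[28339, 2891, 307]; [2891, 307, 35]; [307, 35, 5]] and Aᵀy = [-36906, -3798, -410]ᵀ.
Inverting the 3×3 Gram matrix, [α, β, γ]ᵀ = [-1155/1124, -3001/1124, -61/281]ᵀ.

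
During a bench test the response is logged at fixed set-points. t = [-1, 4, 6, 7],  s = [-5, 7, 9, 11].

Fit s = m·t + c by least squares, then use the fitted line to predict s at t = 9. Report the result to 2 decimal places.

Forming MᵀM = [[102, 16]; [16, 4]] and Mᵀs = [164, 22]ᵀ gives MᵀM·[m, c]ᵀ = Mᵀs.
Δ = 102·4 − 16² = 152.
m = (164·4 − 16·22)/152 = 2; c = (102·22 − 16·164)/152 = -5/2.
At t = 9: ŝ = (2)·(9) + (-5/2)·(1) = 31/2.

ŝ = 15.50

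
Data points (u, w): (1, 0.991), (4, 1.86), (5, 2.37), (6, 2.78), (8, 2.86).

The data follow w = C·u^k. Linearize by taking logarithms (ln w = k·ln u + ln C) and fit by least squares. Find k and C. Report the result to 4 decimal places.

With ln wᵢ as the transformed response and ln uᵢ as the regressor:
Σln u = 6.8669, Σ(ln u)² = 12.0466, Σln w = 3.5477, Σln u·ln w = 6.2662.
Equations: 12.0466·k + 6.8669·ln C = 6.2662;  6.8669·k + 5·ln C = 3.5477.
Δ = 12.0466·5 − (6.8669)² = 13.0781; k = (6.2662·5 − 6.8669·3.5477)/13.0781 = 0.53288, ln C = (12.0466·3.5477 − 6.8669·6.2662)/13.0781 = -0.02231, so C = exp(-0.02231) = 0.97794.

k = 0.5329, C = 0.9779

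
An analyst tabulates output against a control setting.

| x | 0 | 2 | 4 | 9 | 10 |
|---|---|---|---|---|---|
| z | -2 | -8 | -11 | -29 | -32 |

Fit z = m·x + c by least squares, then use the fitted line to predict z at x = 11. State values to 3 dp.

ẑ = -34.637

Setting ∂/∂m … = 0 gives: 201·m + 25·c = -641;  25·m + 5·c = -82.
Eliminating c: 5·(row 1) − 25·(row 2) gives 380·m = 5·(-641) − 25·(-82) = -1155, so m = -231/76.
Then c = ((-82) − 25·(-231/76))/5 = -457/380.
At x = 11: ẑ = (-231/76)·(11) + (-457/380)·(1) = -6581/190.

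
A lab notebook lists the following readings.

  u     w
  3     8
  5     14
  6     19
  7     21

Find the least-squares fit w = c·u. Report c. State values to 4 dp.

c = 2.9832

Setting ∂/∂c … = 0 gives: 119·c = 355.
Hence c = 355 / 119 ≈ 2.98319.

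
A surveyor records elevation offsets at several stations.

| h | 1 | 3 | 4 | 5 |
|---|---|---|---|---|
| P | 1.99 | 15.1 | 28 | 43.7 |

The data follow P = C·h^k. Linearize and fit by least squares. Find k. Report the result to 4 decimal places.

k = 1.9114

Linearized form: ln P = k·ln h + ln C. From the 4 transformed points,
Σln h = 4.0943, Σ(ln h)² = 5.7191, Σln P = 10.5124, Σln h·ln P = 13.6812.
Equations: 5.7191·k + 4.0943·ln C = 13.6812;  4.0943·k + 4·ln C = 10.5124.
Slope k = (n·Σln h·ln P − Σln h·Σln P)/(n·Σ(ln h)² − (Σln h)²) = (4·13.6812 − 4.0943·10.5124)/6.1125 = 1.91141; ln C = (Σln P − k·Σln h)/n = 0.67161.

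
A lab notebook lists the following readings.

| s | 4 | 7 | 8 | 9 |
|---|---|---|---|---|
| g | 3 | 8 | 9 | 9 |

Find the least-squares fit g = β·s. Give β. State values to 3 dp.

With design matrix A, AᵀA = [[210]] and Aᵀg = [221]ᵀ.
Hence β = 221 / 210 ≈ 1.05238.

β = 1.052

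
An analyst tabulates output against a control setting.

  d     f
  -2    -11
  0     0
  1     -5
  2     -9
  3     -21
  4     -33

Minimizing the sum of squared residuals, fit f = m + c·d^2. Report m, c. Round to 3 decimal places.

Sums needed: Σ1 = 6, Σd^2 = 34, Σd^2·d^2 = 370.
And Σf = -79, Σd^2·f = -802.
So MᵀM·[m, c]ᵀ = Mᵀf: [[6, 34]; [34, 370]]·[m, c]ᵀ = [-79, -802]ᵀ.
Determinant 6·370 − 34² = 1064.
m = ((-79)·370 − 34·(-802))/1064 = -981/532; c = (6·(-802) − 34·(-79))/1064 = -1063/532.

m = -1.844, c = -1.998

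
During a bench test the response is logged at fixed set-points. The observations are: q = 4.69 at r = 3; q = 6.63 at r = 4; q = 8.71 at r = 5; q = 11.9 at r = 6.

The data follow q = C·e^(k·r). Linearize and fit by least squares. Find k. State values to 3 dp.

k = 0.307

Let Y = ln q. Fitting Y = k·r + ln C by least squares:
AᵀA = [[86.0000, 18.0000]; [18.0000, 4]], rhs = [37.8843, 8.0780]ᵀ  (here Σr = 18.0000, Σ(r)² = 86.0000, Σln q = 8.0780, Σr·ln q = 37.8843).
Solving (det = 20.0000): k = 0.30662, ln C = 0.63973.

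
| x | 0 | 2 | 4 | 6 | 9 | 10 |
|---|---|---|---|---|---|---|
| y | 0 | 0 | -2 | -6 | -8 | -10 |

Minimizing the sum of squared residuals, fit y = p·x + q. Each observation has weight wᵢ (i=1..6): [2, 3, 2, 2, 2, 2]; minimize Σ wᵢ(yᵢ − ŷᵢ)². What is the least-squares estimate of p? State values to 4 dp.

Entries of AᵀWA: Σwᵢ·x·x = 478, Σwᵢ·x = 64, Σwᵢ·1 = 13.
For AᵀWy: Σwᵢ·x·y = -432, Σwᵢ·y = -52.
det = 478·13 − 64² = 2118.
p = ((-432)·13 − 64·(-52))/2118 = -1144/1059; q = (478·(-52) − 64·(-432))/2118 = 1396/1059.

p = -1.0803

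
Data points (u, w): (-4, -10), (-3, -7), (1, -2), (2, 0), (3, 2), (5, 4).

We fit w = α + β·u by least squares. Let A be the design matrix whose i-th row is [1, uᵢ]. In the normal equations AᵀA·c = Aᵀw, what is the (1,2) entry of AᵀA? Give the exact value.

4

Row 1 ↔ basis 1, column 2 ↔ basis u, so (AᵀA)_{1,2} = Σᵢ u = (1)·(-4) + (1)·(-3) + (1)·(1) + (1)·(2) + (1)·(3) + (1)·(5) = 4.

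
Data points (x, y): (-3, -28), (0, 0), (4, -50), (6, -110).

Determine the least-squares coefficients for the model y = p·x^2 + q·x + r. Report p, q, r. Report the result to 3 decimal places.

The normal system MᵀM·[p, q, r]ᵀ = Mᵀy is [[1633, 253, 61]; [253, 61, 7]; [61, 7, 4]]·[p, q, r]ᵀ = [-5012, -776, -188]ᵀ.
Solving the 3×3 system (Gaussian elimination) gives p = -67/22, q = -47/1430, r = -357/715.

p = -3.045, q = -0.033, r = -0.499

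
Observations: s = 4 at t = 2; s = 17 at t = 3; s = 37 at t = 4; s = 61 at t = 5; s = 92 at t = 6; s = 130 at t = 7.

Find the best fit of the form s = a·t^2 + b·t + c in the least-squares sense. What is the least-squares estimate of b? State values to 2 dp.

b = -2.05

Sums needed: Σt^2·t^2 = 4675, Σt^2·t = 783, Σt^2 = 139, Σt·t = 139, Σt = 27, Σ1 = 6.
Right-hand side: Σt^2·s = 11968, Σt·s = 1974, Σs = 341.
XᵀX·[a, b, c]ᵀ = Xᵀs becomes [[4675, 783, 139]; [783, 139, 27]; [139, 27, 6]]·[a, b, c]ᵀ = [11968, 1974, 341]ᵀ.
Solving the 3×3 system (Gaussian elimination) gives a = 169/56, b = -573/280, c = -271/70.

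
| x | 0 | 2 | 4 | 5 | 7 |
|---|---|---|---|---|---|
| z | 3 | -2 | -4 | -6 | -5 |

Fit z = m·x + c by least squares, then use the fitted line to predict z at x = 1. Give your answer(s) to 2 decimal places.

ẑ = 0.28

With design matrix M, MᵀM = [[94, 18]; [18, 5]] and Mᵀz = [-85, -14]ᵀ.
Eliminating c: 5·(row 1) − 18·(row 2) gives 146·m = 5·(-85) − 18·(-14) = -173, so m = -173/146.
Then c = ((-14) − 18·(-173/146))/5 = 107/73.
At x = 1: ẑ = (-173/146)·(1) + (107/73)·(1) = 41/146.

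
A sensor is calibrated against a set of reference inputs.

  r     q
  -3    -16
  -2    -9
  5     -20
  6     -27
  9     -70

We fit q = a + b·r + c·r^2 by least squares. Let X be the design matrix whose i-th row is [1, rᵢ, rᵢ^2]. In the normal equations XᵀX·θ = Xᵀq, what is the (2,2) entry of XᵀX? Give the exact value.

155

Row 2 ↔ basis r, column 2 ↔ basis r, so (XᵀX)_{2,2} = Σᵢ (r)·(r) = (-3)·(-3) + (-2)·(-2) + (5)·(5) + (6)·(6) + (9)·(9) = 155.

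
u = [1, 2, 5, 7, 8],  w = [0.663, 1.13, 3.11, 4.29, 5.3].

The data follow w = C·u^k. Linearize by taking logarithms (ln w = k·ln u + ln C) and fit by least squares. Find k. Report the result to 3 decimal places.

Let Y = ln w. Fitting Y = k·ln u + ln C by least squares:
Sums: Σln u = 6.3279, Σ(ln u)² = 11.1814, Σln w = 3.9699, Σln u·ln w = 8.2125.
Normal system: [[11.1814, 6.3279]; [6.3279, 5]]·[k, ln C]ᵀ = [8.2125, 3.9699]ᵀ.
Solving (det = 15.8642): k = 1.00488, ln C = -0.47780.

k = 1.005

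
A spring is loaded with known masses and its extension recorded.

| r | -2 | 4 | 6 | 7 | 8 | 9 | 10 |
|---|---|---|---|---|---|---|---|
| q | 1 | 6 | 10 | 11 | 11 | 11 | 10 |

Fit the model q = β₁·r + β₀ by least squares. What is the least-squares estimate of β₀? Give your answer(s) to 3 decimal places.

MᵀM·[β₁, β₀]ᵀ = Mᵀq reads: 350·β₁ + 42·β₀ = 446;  42·β₁ + 7·β₀ = 60.
Eliminating β₀: 7·(row 1) − 42·(row 2) gives 686·β₁ = 7·446 − 42·60 = 602, so β₁ = 43/49.
Then β₀ = (60 − 42·(43/49))/7 = 162/49.

β₀ = 3.306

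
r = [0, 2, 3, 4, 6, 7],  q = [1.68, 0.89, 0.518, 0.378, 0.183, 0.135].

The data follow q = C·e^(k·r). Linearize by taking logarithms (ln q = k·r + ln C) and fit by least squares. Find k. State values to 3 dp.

Taking logs, ln q = k·r + ln C, so regress ln q on r.
Sums: Σr = 22.0000, Σ(r)² = 114.0000, Σln q = -4.9291, Σr·ln q = -30.3048.
Normal system: [[114.0000, 22.0000]; [22.0000, 6]]·[k, ln C]ᵀ = [-30.3048, -4.9291]ᵀ.
Δ = 114.0000·6 − (22.0000)² = 200.0000; k = (-30.3048·6 − 22.0000·-4.9291)/200.0000 = -0.36694, ln C = (114.0000·-4.9291 − 22.0000·-30.3048)/200.0000 = 0.52393.

k = -0.367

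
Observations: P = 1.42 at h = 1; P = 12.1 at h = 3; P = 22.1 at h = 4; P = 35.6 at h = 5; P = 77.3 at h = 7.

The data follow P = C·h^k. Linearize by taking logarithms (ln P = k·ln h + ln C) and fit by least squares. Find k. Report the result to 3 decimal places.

k = 2.036

Linearized form: ln P = k·ln h + ln C. From the 5 transformed points,
Σln h = 6.0403, Σ(ln h)² = 9.5056, Σln P = 13.8595, Σln h·ln P = 21.2401.
Equations: 9.5056·k + 6.0403·ln C = 21.2401;  6.0403·k + 5·ln C = 13.8595.
Δ = 9.5056·5 − (6.0403)² = 11.0434; k = (21.2401·5 − 6.0403·13.8595)/11.0434 = 2.03614, ln C = (9.5056·13.8595 − 6.0403·21.2401)/11.0434 = 0.31214.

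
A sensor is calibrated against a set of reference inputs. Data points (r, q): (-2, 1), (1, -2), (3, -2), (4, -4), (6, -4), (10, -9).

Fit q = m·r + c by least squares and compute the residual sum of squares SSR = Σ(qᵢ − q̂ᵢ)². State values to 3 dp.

SSR = 3.250

Forming MᵀM = [[166, 22]; [22, 6]] and Mᵀq = [-140, -20]ᵀ gives MᵀM·[m, c]ᵀ = Mᵀq.
Eliminating c: 6·(row 1) − 22·(row 2) gives 512·m = 6·(-140) − 22·(-20) = -400, so m = -25/32.
Then c = ((-20) − 22·(-25/32))/6 = -15/32.
Residuals: -3/32, -3/4, 13/16, -13/32, 37/32, -23/32; SSR = 13/4.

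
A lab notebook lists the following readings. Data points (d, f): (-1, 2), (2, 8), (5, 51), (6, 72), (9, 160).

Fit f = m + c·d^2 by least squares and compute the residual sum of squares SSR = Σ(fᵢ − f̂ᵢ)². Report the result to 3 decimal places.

SSR = 2.028

Entries of MᵀM: Σ1 = 5, Σd^2 = 147, Σd^2·d^2 = 8499.
And Σf = 293, Σd^2·f = 16861.
Eliminating c: 8499·(row 1) − 147·(row 2) gives 20886·m = 8499·293 − 147·16861 = 11640, so m = 1940/3481.
Then c = (16861 − 147·(1940/3481))/8499 = 20617/10443.
Residuals: -5551/10443, -4744/10443, 11348/10443, 1288/3481, -1639/3481; SSR = 21182/10443.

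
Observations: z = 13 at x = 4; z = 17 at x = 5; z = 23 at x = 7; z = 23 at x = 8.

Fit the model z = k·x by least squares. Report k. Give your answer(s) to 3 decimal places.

With design matrix A, AᵀA = [[154]] and Aᵀz = [482]ᵀ.
Hence k = 482 / 154 ≈ 3.12987.

k = 3.130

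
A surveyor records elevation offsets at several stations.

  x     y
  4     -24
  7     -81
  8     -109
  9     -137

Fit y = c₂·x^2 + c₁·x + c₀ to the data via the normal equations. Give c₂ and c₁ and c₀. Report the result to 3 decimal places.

c₂ = -1.715, c₁ = -0.403, c₀ = 5.135

MᵀM·[c₂, c₁, c₀]ᵀ = Mᵀy reads: 13314·c₂ + 1648·c₁ + 210·c₀ = -22426;  1648·c₂ + 210·c₁ + 28·c₀ = -2768;  210·c₂ + 28·c₁ + 4·c₀ = -351.
Row-reducing yields c₂ = -621/362, c₁ = -73/181, c₀ = 1859/362.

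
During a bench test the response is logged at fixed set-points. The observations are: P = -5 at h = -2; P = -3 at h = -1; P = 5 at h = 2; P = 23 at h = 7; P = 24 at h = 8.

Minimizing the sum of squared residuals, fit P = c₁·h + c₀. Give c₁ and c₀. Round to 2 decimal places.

c₁ = 3.05, c₀ = 0.25

Setting ∂/∂c₁ … = 0 gives: 122·c₁ + 14·c₀ = 376;  14·c₁ + 5·c₀ = 44.
(Σh·h = 122, Σh = 14, Σ1 = 5, Σh·P = 376, ΣP = 44.)
Eliminating c₀: 5·(row 1) − 14·(row 2) gives 414·c₁ = 5·376 − 14·44 = 1264, so c₁ = 632/207.
Then c₀ = (44 − 14·(632/207))/5 = 52/207.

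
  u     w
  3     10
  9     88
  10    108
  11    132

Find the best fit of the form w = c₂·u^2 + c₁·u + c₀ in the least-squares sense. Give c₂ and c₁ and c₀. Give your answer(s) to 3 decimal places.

c₂ = 1.137, c₁ = -0.706, c₀ = 1.894

Forming MᵀM = [[31283, 3087, 311]; [3087, 311, 33]; [311, 33, 4]] and Mᵀw = [33990, 3354, 338]ᵀ gives MᵀM·[c₂, c₁, c₀]ᵀ = Mᵀw.
Inverting the 3×3 Gram matrix, [c₂, c₁, c₀]ᵀ = [803/706, -2493/3530, 3343/1765]ᵀ.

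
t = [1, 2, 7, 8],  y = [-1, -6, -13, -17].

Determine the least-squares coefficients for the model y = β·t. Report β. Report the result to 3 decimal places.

β = -2.034

From the data, Σt·t = 118.
And Σt·y = -240.
Normal equations: [[118]]·[β]ᵀ = [-240]ᵀ.
Hence β = -240 / 118 ≈ -2.0339.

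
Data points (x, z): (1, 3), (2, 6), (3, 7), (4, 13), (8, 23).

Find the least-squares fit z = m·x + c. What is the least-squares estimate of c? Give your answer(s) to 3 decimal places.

With design matrix M, MᵀM = [[94, 18]; [18, 5]] and Mᵀz = [272, 52]ᵀ.
det = 94·5 − 18² = 146.
m = (272·5 − 18·52)/146 = 212/73; c = (94·52 − 18·272)/146 = -4/73.

c = -0.055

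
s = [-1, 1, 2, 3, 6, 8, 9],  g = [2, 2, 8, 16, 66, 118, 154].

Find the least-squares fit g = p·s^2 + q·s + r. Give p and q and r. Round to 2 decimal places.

p = 1.94, q = -0.57, r = 0.23

Setting ∂/∂p … = 0 gives: 12052·p + 1492·q + 196·r = 22582;  1492·p + 196·q + 28·r = 2790;  196·p + 28·q + 7·r = 366.
(Σs^2·s^2 = 12052, Σs^2·s = 1492, Σs^2 = 196, Σs·s = 196, Σs = 28, Σ1 = 7, Σs^2·g = 22582, Σs·g = 2790, Σg = 366.)
Inverting the 3×3 Gram matrix, [p, q, r]ᵀ = [1013/522, -149/261, 424/1827]ᵀ.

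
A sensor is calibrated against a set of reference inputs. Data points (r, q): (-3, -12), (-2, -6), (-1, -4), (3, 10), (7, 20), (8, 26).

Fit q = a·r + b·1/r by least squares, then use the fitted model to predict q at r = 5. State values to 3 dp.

q̂ = 15.784

With design matrix M, MᵀM = [[136, 6]; [6, 42569/28224]] and Mᵀq = [430, 1717/84]ᵀ.
Δ = 136·(42569/28224) − 6² = 596665/3528.
a = (430·(42569/28224) − 6·(1717/84))/(596665/3528) = 7421599/2386660; b = (136·(1717/84) − 6·430)/(596665/3528) = 705264/596665.
At r = 5: q̂ = (7421599/2386660)·(5) + (705264/596665)·(1/5) = 188361031/11933300.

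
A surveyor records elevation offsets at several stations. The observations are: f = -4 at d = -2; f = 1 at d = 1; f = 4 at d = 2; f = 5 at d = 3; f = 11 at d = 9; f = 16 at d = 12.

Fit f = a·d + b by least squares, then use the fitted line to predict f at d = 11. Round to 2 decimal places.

f̂ = 14.63

The normal system XᵀX·[a, b]ᵀ = Xᵀf is [[243, 25]; [25, 6]]·[a, b]ᵀ = [323, 33]ᵀ.
det = 243·6 − 25² = 833.
a = (323·6 − 25·33)/833 = 159/119; b = (243·33 − 25·323)/833 = -8/119.
At d = 11: f̂ = (159/119)·(11) + (-8/119)·(1) = 1741/119.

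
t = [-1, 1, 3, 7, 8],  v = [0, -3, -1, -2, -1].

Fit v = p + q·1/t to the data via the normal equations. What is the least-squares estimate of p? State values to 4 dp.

With design matrix A, AᵀA = [[5, 101/168]; [101/168, 60601/28224]] and Aᵀv = [-7, -629/168]ᵀ.
Determinant 5·(60601/28224) − (101/168)² = 73201/7056.
p = ((-7)·(60601/28224) − (101/168)·(-629/168))/(73201/7056) = -180339/146402; q = (5·(-629/168) − (101/168)·(-7))/(73201/7056) = -102396/73201.

p = -1.2318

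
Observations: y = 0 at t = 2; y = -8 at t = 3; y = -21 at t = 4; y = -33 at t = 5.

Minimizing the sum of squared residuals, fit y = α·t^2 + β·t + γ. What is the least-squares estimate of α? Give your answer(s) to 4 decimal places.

α = -1.0000

From the data, Σt^2·t^2 = 978, Σt^2·t = 224, Σt^2 = 54, Σt·t = 54, Σt = 14, Σ1 = 4.
Right-hand side: Σt^2·y = -1233, Σt·y = -273, Σy = -62.
Row-reducing yields α = -1, β = -21/5, γ = 127/10.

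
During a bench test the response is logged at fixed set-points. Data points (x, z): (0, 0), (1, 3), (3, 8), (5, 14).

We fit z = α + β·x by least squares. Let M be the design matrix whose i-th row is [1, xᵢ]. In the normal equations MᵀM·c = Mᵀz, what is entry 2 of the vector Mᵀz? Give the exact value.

97

Entry 2 ↔ basis x, so (Mᵀz)_{2} = Σᵢ (x)·zᵢ = (0)·(0) + (1)·(3) + (3)·(8) + (5)·(14) = 97.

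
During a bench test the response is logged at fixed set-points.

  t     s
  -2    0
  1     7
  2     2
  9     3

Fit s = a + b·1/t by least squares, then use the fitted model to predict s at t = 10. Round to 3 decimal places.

Normal-equation sums: Σ1 = 4, Σ1/t = 10/9, Σ1/t·1/t = 245/162.
Moment sums: Σs = 12, Σ1/t·s = 25/3.
AᵀA·[a, b]ᵀ = Aᵀs becomes [[4, 10/9]; [10/9, 245/162]]·[a, b]ᵀ = [12, 25/3]ᵀ.
det = 4·(245/162) − (10/9)² = 130/27.
a = (12·(245/162) − (10/9)·(25/3))/(130/27) = 24/13; b = (4·(25/3) − (10/9)·12)/(130/27) = 54/13.
At t = 10: ŝ = (24/13)·(1) + (54/13)·(1/10) = 147/65.

ŝ = 2.262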